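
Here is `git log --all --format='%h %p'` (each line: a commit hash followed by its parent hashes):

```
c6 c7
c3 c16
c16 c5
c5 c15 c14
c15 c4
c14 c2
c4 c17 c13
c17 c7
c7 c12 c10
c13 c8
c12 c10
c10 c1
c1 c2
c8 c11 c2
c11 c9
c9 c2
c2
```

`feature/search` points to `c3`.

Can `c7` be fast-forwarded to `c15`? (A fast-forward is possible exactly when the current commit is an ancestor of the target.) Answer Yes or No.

A fast-forward from c7 to c15 is possible iff c7 is an ancestor of c15.
Ancestors of c15: {c1, c10, c11, c12, c13, c15, c17, c2, c4, c7, c8, c9}.
c7 is among them, so fast-forward is possible.

Yes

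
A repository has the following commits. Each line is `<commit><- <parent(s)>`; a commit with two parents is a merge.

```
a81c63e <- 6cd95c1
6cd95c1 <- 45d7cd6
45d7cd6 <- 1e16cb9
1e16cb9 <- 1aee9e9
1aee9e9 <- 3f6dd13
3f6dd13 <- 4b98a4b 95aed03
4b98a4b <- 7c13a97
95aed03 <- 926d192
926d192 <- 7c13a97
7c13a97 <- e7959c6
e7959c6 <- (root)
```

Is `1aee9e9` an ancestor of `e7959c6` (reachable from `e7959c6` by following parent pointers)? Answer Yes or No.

No

Ancestors of e7959c6: {e7959c6}.
1aee9e9 is not in that set, so it is not an ancestor of e7959c6.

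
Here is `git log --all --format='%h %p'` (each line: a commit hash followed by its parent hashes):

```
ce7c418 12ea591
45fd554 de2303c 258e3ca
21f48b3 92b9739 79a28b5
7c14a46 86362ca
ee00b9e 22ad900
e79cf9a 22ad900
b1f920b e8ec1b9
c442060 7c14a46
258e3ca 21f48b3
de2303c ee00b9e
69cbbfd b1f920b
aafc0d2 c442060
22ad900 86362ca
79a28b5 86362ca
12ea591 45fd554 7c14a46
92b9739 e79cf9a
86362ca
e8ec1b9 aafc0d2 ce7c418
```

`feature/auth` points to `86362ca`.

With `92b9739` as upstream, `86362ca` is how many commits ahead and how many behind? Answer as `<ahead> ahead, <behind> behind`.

Reachable from 86362ca: {86362ca}.
Reachable from 92b9739: {22ad900, 86362ca, 92b9739, e79cf9a}.
Only in 86362ca's history (ahead): {} — 0.
Only in 92b9739's history (behind): {22ad900, 92b9739, e79cf9a} — 3.

0 ahead, 3 behind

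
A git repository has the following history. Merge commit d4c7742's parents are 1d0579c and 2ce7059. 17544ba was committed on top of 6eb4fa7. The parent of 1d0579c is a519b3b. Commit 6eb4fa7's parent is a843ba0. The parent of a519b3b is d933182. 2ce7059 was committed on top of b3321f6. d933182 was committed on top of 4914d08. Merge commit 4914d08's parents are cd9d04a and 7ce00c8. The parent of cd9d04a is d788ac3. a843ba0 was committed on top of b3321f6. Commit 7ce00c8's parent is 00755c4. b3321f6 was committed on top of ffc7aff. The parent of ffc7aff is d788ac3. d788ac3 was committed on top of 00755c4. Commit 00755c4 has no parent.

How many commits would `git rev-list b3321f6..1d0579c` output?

Reachable from 1d0579c: {00755c4, 1d0579c, 4914d08, 7ce00c8, a519b3b, cd9d04a, d788ac3, d933182}.
Reachable from b3321f6: {00755c4, b3321f6, d788ac3, ffc7aff}.
In 1d0579c's history but not b3321f6's: {1d0579c, 4914d08, 7ce00c8, a519b3b, cd9d04a, d933182} — 6 commits.

6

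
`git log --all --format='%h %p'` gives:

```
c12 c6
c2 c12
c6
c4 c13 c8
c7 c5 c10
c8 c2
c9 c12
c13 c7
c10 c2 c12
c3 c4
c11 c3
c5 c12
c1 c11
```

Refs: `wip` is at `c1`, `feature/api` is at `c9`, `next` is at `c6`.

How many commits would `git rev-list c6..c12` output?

1

Reachable from c12: {c12, c6}.
Reachable from c6: {c6}.
In c12's history but not c6's: {c12} — 1 commit.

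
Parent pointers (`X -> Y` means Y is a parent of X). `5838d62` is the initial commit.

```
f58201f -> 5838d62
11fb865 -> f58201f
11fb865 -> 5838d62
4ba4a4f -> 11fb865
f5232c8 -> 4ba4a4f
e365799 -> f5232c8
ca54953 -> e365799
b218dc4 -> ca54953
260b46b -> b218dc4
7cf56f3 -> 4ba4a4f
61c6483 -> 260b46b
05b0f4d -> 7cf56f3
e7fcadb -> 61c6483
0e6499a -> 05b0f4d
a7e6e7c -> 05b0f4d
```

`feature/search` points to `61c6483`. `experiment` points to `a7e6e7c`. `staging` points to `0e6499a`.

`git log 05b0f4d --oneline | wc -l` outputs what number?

6

Walking parent pointers from 05b0f4d: reachable set = {05b0f4d, 11fb865, 4ba4a4f, 5838d62, 7cf56f3, f58201f}.
That is 6 commits.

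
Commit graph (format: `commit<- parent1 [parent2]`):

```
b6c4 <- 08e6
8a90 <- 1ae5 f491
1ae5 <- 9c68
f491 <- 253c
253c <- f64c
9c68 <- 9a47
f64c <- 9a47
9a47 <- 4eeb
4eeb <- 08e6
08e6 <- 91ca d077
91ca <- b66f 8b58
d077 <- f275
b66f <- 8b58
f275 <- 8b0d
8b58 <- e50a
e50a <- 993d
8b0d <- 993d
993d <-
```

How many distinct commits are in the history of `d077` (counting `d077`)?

Walking parent pointers from d077: reachable set = {8b0d, 993d, d077, f275}.
That is 4 commits.

4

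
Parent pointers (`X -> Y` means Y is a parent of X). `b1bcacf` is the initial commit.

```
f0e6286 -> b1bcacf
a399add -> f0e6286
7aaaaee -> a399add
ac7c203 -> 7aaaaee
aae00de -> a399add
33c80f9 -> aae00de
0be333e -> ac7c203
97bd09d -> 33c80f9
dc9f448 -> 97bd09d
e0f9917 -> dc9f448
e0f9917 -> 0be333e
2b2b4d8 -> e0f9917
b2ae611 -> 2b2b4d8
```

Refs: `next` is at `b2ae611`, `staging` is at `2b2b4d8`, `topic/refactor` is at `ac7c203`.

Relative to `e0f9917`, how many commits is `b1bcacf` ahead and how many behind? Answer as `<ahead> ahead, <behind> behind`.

0 ahead, 10 behind

Reachable from b1bcacf: {b1bcacf}.
Reachable from e0f9917: {0be333e, 33c80f9, 7aaaaee, 97bd09d, a399add, aae00de, ac7c203, b1bcacf, dc9f448, e0f9917, f0e6286}.
Only in b1bcacf's history (ahead): {} — 0.
Only in e0f9917's history (behind): {0be333e, 33c80f9, 7aaaaee, 97bd09d, a399add, aae00de, ac7c203, dc9f448, e0f9917, f0e6286} — 10.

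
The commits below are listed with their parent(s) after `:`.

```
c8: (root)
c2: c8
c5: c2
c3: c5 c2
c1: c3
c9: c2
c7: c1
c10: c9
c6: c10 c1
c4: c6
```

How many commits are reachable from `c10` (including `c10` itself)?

Walking parent pointers from c10: reachable set = {c10, c2, c8, c9}.
That is 4 commits.

4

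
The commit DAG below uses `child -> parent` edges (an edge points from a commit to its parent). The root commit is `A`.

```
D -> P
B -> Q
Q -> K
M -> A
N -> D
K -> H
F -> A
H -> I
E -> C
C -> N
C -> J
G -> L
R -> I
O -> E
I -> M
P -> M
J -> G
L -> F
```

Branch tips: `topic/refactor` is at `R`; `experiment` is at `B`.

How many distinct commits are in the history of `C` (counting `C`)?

Walking parent pointers from C: reachable set = {A, C, D, F, G, J, L, M, N, P}.
That is 10 commits.

10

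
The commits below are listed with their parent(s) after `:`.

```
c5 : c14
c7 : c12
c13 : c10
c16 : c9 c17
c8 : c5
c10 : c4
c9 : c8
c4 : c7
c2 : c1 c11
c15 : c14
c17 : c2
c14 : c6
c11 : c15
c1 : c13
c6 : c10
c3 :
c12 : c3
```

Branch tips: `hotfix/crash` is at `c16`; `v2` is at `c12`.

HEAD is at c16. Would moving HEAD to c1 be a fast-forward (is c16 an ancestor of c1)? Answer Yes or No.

A fast-forward from c16 to c1 is possible iff c16 is an ancestor of c1.
Ancestors of c1: {c1, c10, c12, c13, c3, c4, c7}.
c16 is not among them, so fast-forward is not possible.

No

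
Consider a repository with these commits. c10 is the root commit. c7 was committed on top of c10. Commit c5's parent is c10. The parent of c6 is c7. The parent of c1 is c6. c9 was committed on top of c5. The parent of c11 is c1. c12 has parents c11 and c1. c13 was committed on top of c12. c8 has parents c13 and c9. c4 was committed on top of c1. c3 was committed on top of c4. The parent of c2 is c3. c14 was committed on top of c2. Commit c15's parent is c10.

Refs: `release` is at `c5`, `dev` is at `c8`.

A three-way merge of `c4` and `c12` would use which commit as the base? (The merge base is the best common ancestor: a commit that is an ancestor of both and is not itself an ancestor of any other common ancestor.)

c1

Ancestors of c4: {c1, c10, c4, c6, c7}.
Ancestors of c12: {c1, c10, c11, c12, c6, c7}.
Common ancestors: {c1, c10, c6, c7}.
Among these, c1 is not an ancestor of any other common ancestor — it is the merge base.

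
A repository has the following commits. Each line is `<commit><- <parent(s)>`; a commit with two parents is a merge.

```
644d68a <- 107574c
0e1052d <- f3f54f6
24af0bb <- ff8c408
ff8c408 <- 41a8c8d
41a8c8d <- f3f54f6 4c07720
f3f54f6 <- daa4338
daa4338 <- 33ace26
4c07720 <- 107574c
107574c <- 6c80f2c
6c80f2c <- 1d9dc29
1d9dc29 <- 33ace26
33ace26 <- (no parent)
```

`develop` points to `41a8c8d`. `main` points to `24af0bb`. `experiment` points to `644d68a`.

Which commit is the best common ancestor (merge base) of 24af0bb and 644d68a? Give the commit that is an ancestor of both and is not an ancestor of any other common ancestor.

Ancestors of 24af0bb: {107574c, 1d9dc29, 24af0bb, 33ace26, 41a8c8d, 4c07720, 6c80f2c, daa4338, f3f54f6, ff8c408}.
Ancestors of 644d68a: {107574c, 1d9dc29, 33ace26, 644d68a, 6c80f2c}.
Common ancestors: {107574c, 1d9dc29, 33ace26, 6c80f2c}.
Among these, 107574c is not an ancestor of any other common ancestor — it is the merge base.

107574c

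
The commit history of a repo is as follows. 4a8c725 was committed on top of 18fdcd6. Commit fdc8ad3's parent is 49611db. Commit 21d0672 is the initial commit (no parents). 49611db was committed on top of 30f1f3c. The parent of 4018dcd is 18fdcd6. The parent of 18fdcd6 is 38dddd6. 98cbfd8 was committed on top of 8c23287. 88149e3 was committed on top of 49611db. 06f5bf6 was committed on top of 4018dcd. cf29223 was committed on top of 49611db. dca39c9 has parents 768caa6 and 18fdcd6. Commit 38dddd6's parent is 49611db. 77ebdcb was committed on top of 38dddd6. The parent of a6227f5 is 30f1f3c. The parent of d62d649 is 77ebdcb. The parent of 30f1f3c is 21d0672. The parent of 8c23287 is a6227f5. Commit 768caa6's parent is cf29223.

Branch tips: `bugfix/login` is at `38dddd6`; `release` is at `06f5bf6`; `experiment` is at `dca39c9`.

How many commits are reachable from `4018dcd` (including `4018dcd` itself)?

Walking parent pointers from 4018dcd: reachable set = {18fdcd6, 21d0672, 30f1f3c, 38dddd6, 4018dcd, 49611db}.
That is 6 commits.

6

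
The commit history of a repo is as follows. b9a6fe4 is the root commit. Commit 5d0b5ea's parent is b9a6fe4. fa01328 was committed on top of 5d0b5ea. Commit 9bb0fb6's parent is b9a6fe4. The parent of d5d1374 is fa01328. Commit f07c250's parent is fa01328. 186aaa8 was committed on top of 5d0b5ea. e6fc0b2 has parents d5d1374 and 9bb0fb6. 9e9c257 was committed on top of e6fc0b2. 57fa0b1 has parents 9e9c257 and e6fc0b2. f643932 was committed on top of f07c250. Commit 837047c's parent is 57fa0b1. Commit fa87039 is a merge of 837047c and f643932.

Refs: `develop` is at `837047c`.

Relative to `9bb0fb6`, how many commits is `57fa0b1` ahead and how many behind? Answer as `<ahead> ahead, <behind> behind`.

6 ahead, 0 behind

Reachable from 57fa0b1: {57fa0b1, 5d0b5ea, 9bb0fb6, 9e9c257, b9a6fe4, d5d1374, e6fc0b2, fa01328}.
Reachable from 9bb0fb6: {9bb0fb6, b9a6fe4}.
Only in 57fa0b1's history (ahead): {57fa0b1, 5d0b5ea, 9e9c257, d5d1374, e6fc0b2, fa01328} — 6.
Only in 9bb0fb6's history (behind): {} — 0.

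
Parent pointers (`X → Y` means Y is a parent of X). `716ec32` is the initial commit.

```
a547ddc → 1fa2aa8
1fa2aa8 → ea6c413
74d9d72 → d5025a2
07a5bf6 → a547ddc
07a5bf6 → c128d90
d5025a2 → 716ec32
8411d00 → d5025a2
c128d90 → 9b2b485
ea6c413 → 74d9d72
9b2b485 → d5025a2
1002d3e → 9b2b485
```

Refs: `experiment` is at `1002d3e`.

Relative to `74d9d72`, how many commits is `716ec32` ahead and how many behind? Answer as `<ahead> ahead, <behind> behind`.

0 ahead, 2 behind

Reachable from 716ec32: {716ec32}.
Reachable from 74d9d72: {716ec32, 74d9d72, d5025a2}.
Only in 716ec32's history (ahead): {} — 0.
Only in 74d9d72's history (behind): {74d9d72, d5025a2} — 2.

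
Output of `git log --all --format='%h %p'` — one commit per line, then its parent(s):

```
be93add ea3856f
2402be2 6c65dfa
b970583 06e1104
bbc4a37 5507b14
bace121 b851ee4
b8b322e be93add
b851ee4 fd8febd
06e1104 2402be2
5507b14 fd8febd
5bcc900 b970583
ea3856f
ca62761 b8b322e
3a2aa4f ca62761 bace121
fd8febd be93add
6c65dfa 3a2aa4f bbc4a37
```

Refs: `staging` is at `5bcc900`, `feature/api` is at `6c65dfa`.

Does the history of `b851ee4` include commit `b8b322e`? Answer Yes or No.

No

Ancestors of b851ee4: {b851ee4, be93add, ea3856f, fd8febd}.
b8b322e is not in that set, so it is not an ancestor of b851ee4.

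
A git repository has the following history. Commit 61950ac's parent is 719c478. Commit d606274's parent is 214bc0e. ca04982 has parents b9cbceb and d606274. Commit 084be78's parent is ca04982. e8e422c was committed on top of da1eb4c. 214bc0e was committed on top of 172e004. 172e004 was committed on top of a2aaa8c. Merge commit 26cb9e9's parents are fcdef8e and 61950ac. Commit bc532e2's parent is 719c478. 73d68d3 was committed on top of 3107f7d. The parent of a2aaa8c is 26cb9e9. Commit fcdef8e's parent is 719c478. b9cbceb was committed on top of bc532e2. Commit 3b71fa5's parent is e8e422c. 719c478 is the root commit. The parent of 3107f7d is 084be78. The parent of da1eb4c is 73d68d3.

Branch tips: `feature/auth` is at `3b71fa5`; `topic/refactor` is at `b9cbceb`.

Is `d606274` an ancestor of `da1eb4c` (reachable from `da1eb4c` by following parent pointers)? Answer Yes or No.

Yes

Ancestors of da1eb4c (commits reachable by following parents): {084be78, 172e004, 214bc0e, 26cb9e9, 3107f7d, 61950ac, 719c478, 73d68d3, a2aaa8c, b9cbceb, bc532e2, ca04982, d606274, da1eb4c, fcdef8e}.
d606274 is in that set, so it is an ancestor of da1eb4c.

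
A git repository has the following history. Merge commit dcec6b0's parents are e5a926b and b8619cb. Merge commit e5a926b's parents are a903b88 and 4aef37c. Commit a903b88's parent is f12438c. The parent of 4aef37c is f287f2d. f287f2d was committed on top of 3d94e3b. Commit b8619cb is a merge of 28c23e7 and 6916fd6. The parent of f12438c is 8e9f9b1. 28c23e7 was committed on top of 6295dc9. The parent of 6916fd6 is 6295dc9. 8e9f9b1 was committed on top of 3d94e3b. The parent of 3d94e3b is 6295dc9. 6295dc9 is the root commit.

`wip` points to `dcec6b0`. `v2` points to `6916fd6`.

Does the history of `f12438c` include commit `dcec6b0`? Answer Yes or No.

Ancestors of f12438c: {3d94e3b, 6295dc9, 8e9f9b1, f12438c}.
dcec6b0 is not in that set, so it is not an ancestor of f12438c.

No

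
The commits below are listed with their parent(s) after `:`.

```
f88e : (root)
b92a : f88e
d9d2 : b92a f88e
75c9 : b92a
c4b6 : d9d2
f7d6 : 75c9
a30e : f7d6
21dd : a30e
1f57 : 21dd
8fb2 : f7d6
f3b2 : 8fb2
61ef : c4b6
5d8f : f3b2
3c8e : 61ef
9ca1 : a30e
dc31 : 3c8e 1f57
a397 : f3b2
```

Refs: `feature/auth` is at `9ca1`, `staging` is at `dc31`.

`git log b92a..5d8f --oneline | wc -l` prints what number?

5

Reachable from 5d8f: {5d8f, 75c9, 8fb2, b92a, f3b2, f7d6, f88e}.
Reachable from b92a: {b92a, f88e}.
In 5d8f's history but not b92a's: {5d8f, 75c9, 8fb2, f3b2, f7d6} — 5 commits.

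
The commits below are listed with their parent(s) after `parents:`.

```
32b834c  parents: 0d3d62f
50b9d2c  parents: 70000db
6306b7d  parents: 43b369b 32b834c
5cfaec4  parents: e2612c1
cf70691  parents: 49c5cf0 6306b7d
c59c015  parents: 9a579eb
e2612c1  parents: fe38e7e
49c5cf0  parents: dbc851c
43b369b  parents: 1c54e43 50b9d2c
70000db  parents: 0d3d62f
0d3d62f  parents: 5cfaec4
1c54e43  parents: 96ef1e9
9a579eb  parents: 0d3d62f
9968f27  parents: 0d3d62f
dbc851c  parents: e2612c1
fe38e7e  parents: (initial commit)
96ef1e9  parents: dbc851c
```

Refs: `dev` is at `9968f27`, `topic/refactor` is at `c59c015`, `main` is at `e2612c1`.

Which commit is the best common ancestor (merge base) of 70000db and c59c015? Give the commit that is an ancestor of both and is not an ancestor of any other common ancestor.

Ancestors of 70000db: {0d3d62f, 5cfaec4, 70000db, e2612c1, fe38e7e}.
Ancestors of c59c015: {0d3d62f, 5cfaec4, 9a579eb, c59c015, e2612c1, fe38e7e}.
Common ancestors: {0d3d62f, 5cfaec4, e2612c1, fe38e7e}.
Among these, 0d3d62f is not an ancestor of any other common ancestor — it is the merge base.

0d3d62f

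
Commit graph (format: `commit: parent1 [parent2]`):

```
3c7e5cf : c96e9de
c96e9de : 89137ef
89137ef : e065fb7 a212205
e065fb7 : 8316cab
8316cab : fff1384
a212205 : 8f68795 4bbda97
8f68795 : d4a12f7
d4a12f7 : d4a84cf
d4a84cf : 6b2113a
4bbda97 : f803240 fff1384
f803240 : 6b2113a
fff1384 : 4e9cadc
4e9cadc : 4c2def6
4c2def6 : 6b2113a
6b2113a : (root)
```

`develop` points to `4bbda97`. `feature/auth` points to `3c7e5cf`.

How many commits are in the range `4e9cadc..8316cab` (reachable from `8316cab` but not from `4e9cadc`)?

Reachable from 8316cab: {4c2def6, 4e9cadc, 6b2113a, 8316cab, fff1384}.
Reachable from 4e9cadc: {4c2def6, 4e9cadc, 6b2113a}.
In 8316cab's history but not 4e9cadc's: {8316cab, fff1384} — 2 commits.

2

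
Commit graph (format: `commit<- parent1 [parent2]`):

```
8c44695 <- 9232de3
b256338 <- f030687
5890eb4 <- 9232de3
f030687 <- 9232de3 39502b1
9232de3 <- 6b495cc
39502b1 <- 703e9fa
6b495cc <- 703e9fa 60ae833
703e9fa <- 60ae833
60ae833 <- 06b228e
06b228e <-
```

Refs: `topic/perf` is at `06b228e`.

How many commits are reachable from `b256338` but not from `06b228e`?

Reachable from b256338: {06b228e, 39502b1, 60ae833, 6b495cc, 703e9fa, 9232de3, b256338, f030687}.
Reachable from 06b228e: {06b228e}.
In b256338's history but not 06b228e's: {39502b1, 60ae833, 6b495cc, 703e9fa, 9232de3, b256338, f030687} — 7 commits.

7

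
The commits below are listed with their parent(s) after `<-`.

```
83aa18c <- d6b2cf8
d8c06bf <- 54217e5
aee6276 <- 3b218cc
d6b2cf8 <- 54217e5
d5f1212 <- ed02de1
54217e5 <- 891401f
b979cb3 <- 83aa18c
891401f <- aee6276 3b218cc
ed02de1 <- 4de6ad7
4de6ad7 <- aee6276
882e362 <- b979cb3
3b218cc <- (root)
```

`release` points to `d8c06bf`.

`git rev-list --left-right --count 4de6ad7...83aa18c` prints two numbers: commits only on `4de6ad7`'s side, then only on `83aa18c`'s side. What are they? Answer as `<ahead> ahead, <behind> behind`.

Reachable from 4de6ad7: {3b218cc, 4de6ad7, aee6276}.
Reachable from 83aa18c: {3b218cc, 54217e5, 83aa18c, 891401f, aee6276, d6b2cf8}.
Only in 4de6ad7's history (ahead): {4de6ad7} — 1.
Only in 83aa18c's history (behind): {54217e5, 83aa18c, 891401f, d6b2cf8} — 4.

1 ahead, 4 behind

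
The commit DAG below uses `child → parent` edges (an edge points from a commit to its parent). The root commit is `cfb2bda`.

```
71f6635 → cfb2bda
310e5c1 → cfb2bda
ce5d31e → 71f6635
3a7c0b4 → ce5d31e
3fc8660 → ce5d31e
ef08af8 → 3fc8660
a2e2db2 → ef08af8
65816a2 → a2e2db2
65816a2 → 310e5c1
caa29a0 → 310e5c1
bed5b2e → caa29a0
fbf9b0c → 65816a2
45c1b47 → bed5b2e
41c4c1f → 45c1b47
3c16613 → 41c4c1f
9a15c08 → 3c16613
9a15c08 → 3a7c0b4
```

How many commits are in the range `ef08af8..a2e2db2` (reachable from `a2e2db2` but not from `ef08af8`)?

1

Reachable from a2e2db2: {3fc8660, 71f6635, a2e2db2, ce5d31e, cfb2bda, ef08af8}.
Reachable from ef08af8: {3fc8660, 71f6635, ce5d31e, cfb2bda, ef08af8}.
In a2e2db2's history but not ef08af8's: {a2e2db2} — 1 commit.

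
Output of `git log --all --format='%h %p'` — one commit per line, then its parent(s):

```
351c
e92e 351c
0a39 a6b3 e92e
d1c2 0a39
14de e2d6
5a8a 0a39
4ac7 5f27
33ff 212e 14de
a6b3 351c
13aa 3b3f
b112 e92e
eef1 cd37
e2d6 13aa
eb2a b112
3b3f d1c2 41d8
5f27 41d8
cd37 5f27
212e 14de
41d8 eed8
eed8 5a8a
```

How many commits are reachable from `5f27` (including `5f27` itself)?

8

Walking parent pointers from 5f27: reachable set = {0a39, 351c, 41d8, 5a8a, 5f27, a6b3, e92e, eed8}.
That is 8 commits.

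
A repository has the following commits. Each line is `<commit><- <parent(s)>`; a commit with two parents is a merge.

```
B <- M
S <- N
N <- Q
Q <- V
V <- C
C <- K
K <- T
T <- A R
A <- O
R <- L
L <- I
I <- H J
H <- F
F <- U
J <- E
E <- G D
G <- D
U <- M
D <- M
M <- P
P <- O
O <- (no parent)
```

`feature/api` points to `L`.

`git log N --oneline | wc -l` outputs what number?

Walking parent pointers from N: reachable set = {A, C, D, E, F, G, H, I, J, K, L, M, N, O, P, Q, R, T, U, V}.
That is 20 commits.

20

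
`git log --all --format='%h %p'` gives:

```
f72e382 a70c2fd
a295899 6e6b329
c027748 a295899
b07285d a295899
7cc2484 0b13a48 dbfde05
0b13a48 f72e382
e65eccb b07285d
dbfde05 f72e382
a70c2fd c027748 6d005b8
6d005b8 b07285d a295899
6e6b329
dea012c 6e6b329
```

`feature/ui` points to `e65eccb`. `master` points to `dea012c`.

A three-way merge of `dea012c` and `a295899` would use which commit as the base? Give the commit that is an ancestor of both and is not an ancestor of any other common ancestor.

Ancestors of dea012c: {6e6b329, dea012c}.
Ancestors of a295899: {6e6b329, a295899}.
Common ancestors: {6e6b329}.
The only common ancestor is 6e6b329, so it is the merge base.

6e6b329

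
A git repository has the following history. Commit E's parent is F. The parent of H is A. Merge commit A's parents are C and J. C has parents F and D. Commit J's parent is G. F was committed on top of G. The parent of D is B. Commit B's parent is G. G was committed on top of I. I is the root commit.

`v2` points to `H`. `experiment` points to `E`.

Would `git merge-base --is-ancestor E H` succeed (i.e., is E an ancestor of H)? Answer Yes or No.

No

Ancestors of H: {A, B, C, D, F, G, H, I, J}.
E is not in that set, so it is not an ancestor of H.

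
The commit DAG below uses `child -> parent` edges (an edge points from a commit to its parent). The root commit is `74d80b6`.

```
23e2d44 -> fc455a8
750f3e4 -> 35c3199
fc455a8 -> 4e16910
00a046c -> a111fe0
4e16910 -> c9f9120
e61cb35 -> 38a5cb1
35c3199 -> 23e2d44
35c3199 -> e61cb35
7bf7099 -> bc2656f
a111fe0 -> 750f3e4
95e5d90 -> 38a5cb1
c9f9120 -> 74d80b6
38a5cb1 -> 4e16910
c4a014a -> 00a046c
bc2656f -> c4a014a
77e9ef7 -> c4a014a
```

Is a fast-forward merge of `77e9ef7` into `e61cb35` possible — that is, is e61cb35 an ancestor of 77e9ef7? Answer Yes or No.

A fast-forward from e61cb35 to 77e9ef7 is possible iff e61cb35 is an ancestor of 77e9ef7.
Ancestors of 77e9ef7: {00a046c, 23e2d44, 35c3199, 38a5cb1, 4e16910, 74d80b6, 750f3e4, 77e9ef7, a111fe0, c4a014a, c9f9120, e61cb35, fc455a8}.
e61cb35 is among them, so fast-forward is possible.

Yes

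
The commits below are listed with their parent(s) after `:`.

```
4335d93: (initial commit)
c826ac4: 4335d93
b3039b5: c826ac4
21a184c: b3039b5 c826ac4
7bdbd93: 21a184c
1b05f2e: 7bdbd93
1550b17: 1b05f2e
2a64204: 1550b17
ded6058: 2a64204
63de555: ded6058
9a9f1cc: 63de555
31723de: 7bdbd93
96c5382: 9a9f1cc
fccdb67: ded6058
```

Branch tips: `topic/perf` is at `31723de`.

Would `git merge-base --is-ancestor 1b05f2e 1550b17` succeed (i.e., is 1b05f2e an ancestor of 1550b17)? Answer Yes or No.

Ancestors of 1550b17 (commits reachable by following parents): {1550b17, 1b05f2e, 21a184c, 4335d93, 7bdbd93, b3039b5, c826ac4}.
1b05f2e is in that set, so it is an ancestor of 1550b17.

Yes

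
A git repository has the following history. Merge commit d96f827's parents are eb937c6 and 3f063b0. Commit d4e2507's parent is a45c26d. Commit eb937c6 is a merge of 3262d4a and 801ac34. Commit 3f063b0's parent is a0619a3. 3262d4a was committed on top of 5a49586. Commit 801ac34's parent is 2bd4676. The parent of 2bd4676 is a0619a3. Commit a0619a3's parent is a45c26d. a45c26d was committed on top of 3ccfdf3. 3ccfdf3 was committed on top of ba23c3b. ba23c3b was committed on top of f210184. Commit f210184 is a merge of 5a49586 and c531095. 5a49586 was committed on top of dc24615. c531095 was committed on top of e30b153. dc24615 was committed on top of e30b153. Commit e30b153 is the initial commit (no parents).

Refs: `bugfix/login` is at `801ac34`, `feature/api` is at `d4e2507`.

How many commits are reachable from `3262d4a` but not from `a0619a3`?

1

Reachable from 3262d4a: {3262d4a, 5a49586, dc24615, e30b153}.
Reachable from a0619a3: {3ccfdf3, 5a49586, a0619a3, a45c26d, ba23c3b, c531095, dc24615, e30b153, f210184}.
In 3262d4a's history but not a0619a3's: {3262d4a} — 1 commit.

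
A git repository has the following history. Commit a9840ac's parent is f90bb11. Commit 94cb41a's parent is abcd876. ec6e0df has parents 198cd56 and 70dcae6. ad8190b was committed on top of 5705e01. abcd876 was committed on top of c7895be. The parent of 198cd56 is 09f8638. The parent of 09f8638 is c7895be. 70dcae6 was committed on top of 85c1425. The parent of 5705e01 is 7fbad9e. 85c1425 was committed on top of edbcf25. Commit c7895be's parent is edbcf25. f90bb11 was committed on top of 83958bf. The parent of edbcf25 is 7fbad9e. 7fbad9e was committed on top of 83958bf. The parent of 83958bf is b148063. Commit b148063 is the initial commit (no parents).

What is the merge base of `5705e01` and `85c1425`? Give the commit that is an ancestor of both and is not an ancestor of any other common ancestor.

7fbad9e

Ancestors of 5705e01: {5705e01, 7fbad9e, 83958bf, b148063}.
Ancestors of 85c1425: {7fbad9e, 83958bf, 85c1425, b148063, edbcf25}.
Common ancestors: {7fbad9e, 83958bf, b148063}.
Among these, 7fbad9e is not an ancestor of any other common ancestor — it is the merge base.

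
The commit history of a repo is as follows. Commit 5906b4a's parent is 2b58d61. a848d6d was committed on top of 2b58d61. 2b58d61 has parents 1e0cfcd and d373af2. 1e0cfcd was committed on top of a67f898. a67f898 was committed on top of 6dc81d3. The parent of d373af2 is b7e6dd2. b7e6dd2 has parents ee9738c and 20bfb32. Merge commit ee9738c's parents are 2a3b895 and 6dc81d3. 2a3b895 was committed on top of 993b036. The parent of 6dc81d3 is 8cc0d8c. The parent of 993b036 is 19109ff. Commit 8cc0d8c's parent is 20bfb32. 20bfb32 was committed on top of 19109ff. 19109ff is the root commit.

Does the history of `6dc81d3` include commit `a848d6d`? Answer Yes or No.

No

Ancestors of 6dc81d3: {19109ff, 20bfb32, 6dc81d3, 8cc0d8c}.
a848d6d is not in that set, so it is not an ancestor of 6dc81d3.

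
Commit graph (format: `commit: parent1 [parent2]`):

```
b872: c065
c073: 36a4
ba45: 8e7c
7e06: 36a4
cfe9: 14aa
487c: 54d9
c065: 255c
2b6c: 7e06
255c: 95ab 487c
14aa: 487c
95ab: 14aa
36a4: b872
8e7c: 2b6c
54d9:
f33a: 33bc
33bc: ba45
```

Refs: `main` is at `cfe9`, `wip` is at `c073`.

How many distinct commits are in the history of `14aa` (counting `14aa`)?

3

Walking parent pointers from 14aa: reachable set = {14aa, 487c, 54d9}.
That is 3 commits.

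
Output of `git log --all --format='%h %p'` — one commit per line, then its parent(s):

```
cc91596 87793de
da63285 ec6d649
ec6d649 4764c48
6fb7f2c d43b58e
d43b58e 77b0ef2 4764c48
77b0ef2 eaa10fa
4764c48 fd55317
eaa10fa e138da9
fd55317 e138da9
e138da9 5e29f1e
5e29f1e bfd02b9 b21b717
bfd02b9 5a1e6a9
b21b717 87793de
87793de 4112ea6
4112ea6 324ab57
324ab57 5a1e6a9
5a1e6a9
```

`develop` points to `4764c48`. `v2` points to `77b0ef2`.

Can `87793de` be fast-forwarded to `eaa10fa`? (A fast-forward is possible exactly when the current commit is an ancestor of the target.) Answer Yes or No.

A fast-forward from 87793de to eaa10fa is possible iff 87793de is an ancestor of eaa10fa.
Ancestors of eaa10fa: {324ab57, 4112ea6, 5a1e6a9, 5e29f1e, 87793de, b21b717, bfd02b9, e138da9, eaa10fa}.
87793de is among them, so fast-forward is possible.

Yes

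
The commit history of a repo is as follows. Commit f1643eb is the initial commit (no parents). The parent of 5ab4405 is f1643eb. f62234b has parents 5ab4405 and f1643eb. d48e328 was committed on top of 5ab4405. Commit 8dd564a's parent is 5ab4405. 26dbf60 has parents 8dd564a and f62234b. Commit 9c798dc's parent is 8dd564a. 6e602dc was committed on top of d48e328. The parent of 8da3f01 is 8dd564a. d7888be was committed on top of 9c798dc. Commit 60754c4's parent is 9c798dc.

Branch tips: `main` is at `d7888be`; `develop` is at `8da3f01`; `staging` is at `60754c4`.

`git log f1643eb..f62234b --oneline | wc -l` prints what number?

Reachable from f62234b: {5ab4405, f1643eb, f62234b}.
Reachable from f1643eb: {f1643eb}.
In f62234b's history but not f1643eb's: {5ab4405, f62234b} — 2 commits.

2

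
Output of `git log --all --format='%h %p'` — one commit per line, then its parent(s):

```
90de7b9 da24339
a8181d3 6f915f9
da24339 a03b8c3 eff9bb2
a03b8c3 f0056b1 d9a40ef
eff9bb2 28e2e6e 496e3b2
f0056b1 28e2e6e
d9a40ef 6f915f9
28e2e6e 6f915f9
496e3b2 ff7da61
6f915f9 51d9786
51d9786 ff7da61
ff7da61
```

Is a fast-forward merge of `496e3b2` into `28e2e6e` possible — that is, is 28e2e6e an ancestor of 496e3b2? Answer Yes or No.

A fast-forward from 28e2e6e to 496e3b2 is possible iff 28e2e6e is an ancestor of 496e3b2.
Ancestors of 496e3b2: {496e3b2, ff7da61}.
28e2e6e is not among them, so fast-forward is not possible.

No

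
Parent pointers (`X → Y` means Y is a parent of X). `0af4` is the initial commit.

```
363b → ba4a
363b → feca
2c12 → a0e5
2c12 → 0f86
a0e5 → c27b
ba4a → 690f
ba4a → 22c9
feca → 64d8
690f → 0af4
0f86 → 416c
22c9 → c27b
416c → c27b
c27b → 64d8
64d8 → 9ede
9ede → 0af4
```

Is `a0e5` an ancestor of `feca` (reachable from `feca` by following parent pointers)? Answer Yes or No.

No

Ancestors of feca: {0af4, 64d8, 9ede, feca}.
a0e5 is not in that set, so it is not an ancestor of feca.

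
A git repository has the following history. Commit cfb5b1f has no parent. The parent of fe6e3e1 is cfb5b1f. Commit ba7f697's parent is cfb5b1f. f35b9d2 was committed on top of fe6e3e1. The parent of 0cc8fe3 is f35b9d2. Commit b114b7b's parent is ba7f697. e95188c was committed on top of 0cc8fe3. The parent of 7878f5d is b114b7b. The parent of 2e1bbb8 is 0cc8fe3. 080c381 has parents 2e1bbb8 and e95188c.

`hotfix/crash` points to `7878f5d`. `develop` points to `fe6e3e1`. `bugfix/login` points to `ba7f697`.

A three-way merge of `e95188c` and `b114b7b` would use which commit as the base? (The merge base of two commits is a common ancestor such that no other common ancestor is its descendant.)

cfb5b1f

Ancestors of e95188c: {0cc8fe3, cfb5b1f, e95188c, f35b9d2, fe6e3e1}.
Ancestors of b114b7b: {b114b7b, ba7f697, cfb5b1f}.
Common ancestors: {cfb5b1f}.
The only common ancestor is cfb5b1f, so it is the merge base.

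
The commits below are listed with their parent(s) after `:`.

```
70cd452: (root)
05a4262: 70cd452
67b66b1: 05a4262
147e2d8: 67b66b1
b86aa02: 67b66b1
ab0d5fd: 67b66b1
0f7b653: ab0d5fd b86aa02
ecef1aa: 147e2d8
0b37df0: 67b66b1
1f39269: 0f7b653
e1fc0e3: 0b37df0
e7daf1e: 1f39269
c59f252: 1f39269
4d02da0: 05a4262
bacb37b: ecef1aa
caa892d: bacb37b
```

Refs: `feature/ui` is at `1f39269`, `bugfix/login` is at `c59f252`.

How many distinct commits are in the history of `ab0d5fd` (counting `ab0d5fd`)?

Walking parent pointers from ab0d5fd: reachable set = {05a4262, 67b66b1, 70cd452, ab0d5fd}.
That is 4 commits.

4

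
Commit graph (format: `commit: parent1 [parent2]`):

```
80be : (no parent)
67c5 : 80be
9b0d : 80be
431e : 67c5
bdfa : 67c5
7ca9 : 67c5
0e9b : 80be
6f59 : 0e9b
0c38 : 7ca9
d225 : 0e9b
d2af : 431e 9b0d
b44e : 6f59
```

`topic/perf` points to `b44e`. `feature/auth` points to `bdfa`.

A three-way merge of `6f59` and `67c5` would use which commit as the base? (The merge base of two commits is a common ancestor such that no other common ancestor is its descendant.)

80be

Ancestors of 6f59: {0e9b, 6f59, 80be}.
Ancestors of 67c5: {67c5, 80be}.
Common ancestors: {80be}.
The only common ancestor is 80be, so it is the merge base.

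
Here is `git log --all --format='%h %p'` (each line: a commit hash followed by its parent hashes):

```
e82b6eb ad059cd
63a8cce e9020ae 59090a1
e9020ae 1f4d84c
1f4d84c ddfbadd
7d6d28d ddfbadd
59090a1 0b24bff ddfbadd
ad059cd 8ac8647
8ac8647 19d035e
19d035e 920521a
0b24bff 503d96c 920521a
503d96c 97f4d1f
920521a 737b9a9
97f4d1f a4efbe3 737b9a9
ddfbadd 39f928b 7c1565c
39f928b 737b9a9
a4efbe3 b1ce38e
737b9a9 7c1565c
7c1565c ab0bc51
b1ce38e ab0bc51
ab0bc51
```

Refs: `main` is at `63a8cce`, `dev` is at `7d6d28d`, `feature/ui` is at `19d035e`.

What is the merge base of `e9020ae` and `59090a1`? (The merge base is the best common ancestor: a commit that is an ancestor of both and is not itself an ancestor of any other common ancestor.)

ddfbadd

Ancestors of e9020ae: {1f4d84c, 39f928b, 737b9a9, 7c1565c, ab0bc51, ddfbadd, e9020ae}.
Ancestors of 59090a1: {0b24bff, 39f928b, 503d96c, 59090a1, 737b9a9, 7c1565c, 920521a, 97f4d1f, a4efbe3, ab0bc51, b1ce38e, ddfbadd}.
Common ancestors: {39f928b, 737b9a9, 7c1565c, ab0bc51, ddfbadd}.
Among these, ddfbadd is not an ancestor of any other common ancestor — it is the merge base.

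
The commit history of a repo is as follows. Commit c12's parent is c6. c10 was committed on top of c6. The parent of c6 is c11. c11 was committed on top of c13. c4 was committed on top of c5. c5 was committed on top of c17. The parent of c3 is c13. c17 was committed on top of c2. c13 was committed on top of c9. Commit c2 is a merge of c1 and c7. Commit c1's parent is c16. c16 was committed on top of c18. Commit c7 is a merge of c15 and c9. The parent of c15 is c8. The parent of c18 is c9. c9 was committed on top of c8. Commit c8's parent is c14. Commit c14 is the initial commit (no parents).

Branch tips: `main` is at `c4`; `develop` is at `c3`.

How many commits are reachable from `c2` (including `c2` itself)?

Walking parent pointers from c2: reachable set = {c1, c14, c15, c16, c18, c2, c7, c8, c9}.
That is 9 commits.

9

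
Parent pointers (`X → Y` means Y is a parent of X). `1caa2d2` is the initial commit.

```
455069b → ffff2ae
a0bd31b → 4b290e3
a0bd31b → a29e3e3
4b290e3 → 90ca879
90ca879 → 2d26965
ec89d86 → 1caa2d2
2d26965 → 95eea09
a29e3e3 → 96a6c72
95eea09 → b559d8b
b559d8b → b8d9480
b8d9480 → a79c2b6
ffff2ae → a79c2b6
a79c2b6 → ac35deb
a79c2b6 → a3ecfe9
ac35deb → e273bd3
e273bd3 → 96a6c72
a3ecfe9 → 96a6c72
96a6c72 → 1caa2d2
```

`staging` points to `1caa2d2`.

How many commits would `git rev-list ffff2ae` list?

7

Walking parent pointers from ffff2ae: reachable set = {1caa2d2, 96a6c72, a3ecfe9, a79c2b6, ac35deb, e273bd3, ffff2ae}.
That is 7 commits.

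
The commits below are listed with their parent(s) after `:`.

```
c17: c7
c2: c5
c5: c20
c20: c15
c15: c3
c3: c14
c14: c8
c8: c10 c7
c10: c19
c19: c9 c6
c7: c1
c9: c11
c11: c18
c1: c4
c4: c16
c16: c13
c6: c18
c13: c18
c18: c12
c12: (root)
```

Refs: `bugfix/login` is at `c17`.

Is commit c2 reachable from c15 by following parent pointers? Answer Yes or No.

Ancestors of c15: {c1, c10, c11, c12, c13, c14, c15, c16, c18, c19, c3, c4, c6, c7, c8, c9}.
c2 is not in that set, so it is not an ancestor of c15.

No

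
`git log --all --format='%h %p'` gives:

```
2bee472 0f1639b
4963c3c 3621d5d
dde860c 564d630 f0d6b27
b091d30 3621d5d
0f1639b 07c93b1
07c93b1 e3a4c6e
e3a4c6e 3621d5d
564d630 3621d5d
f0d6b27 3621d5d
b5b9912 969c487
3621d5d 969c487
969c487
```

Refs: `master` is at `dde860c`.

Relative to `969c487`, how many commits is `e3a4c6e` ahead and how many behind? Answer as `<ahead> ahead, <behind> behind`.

Reachable from e3a4c6e: {3621d5d, 969c487, e3a4c6e}.
Reachable from 969c487: {969c487}.
Only in e3a4c6e's history (ahead): {3621d5d, e3a4c6e} — 2.
Only in 969c487's history (behind): {} — 0.

2 ahead, 0 behind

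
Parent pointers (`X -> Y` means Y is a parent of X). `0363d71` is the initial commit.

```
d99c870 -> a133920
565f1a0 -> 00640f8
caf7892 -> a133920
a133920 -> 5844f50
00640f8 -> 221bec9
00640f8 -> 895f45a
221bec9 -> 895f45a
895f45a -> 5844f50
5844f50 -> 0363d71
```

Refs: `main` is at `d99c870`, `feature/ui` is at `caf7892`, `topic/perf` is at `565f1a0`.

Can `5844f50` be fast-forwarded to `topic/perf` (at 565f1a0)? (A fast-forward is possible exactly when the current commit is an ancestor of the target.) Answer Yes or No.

Yes

A fast-forward from 5844f50 to 565f1a0 is possible iff 5844f50 is an ancestor of 565f1a0.
Ancestors of 565f1a0: {00640f8, 0363d71, 221bec9, 565f1a0, 5844f50, 895f45a}.
5844f50 is among them, so fast-forward is possible.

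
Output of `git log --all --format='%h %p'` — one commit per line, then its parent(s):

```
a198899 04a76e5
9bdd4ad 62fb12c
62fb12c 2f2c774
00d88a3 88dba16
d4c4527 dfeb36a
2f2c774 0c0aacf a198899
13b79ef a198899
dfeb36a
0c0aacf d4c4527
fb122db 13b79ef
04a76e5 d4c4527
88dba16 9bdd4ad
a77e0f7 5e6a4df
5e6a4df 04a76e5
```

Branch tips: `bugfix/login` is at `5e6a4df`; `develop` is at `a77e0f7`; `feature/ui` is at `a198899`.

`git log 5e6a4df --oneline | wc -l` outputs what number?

4

Walking parent pointers from 5e6a4df: reachable set = {04a76e5, 5e6a4df, d4c4527, dfeb36a}.
That is 4 commits.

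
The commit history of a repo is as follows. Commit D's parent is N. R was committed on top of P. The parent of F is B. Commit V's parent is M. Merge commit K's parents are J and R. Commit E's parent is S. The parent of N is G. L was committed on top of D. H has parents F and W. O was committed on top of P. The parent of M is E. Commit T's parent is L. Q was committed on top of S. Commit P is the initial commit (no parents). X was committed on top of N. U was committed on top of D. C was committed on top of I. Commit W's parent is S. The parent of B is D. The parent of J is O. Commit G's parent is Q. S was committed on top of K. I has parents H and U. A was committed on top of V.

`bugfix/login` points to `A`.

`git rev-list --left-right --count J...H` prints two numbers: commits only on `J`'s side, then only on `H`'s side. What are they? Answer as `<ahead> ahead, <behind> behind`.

Reachable from J: {J, O, P}.
Reachable from H: {B, D, F, G, H, J, K, N, O, P, Q, R, S, W}.
Only in J's history (ahead): {} — 0.
Only in H's history (behind): {B, D, F, G, H, K, N, Q, R, S, W} — 11.

0 ahead, 11 behind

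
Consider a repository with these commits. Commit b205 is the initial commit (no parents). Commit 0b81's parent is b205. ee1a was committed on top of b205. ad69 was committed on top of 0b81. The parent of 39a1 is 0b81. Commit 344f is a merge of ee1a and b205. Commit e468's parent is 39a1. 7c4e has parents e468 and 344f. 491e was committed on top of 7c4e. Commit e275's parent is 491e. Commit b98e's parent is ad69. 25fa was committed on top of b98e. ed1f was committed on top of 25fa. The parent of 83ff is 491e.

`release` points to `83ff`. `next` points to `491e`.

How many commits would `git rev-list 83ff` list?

9

Walking parent pointers from 83ff: reachable set = {0b81, 344f, 39a1, 491e, 7c4e, 83ff, b205, e468, ee1a}.
That is 9 commits.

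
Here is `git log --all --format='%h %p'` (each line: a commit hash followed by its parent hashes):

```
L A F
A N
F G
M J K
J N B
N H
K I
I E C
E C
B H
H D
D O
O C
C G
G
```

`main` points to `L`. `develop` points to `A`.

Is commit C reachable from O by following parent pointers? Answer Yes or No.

Ancestors of O (commits reachable by following parents): {C, G, O}.
C is in that set, so it is an ancestor of O.

Yes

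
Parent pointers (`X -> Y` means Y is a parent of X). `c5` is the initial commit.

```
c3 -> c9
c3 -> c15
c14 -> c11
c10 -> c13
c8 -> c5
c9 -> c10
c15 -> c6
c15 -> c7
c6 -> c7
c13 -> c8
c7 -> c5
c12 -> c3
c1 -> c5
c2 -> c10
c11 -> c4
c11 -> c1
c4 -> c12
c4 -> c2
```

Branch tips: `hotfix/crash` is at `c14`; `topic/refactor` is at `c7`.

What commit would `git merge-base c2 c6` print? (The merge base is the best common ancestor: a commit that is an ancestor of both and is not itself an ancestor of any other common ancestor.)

c5

Ancestors of c2: {c10, c13, c2, c5, c8}.
Ancestors of c6: {c5, c6, c7}.
Common ancestors: {c5}.
The only common ancestor is c5, so it is the merge base.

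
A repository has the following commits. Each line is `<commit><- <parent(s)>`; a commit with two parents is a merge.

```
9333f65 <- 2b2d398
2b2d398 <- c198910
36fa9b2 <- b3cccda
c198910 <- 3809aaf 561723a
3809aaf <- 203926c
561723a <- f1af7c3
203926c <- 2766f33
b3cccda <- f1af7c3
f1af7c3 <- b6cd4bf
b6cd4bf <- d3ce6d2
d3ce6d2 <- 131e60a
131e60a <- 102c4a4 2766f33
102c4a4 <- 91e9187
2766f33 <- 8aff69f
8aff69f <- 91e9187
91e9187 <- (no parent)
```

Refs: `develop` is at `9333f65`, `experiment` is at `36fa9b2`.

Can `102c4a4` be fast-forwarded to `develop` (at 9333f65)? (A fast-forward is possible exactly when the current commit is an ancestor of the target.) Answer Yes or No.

Yes

A fast-forward from 102c4a4 to 9333f65 is possible iff 102c4a4 is an ancestor of 9333f65.
Ancestors of 9333f65: {102c4a4, 131e60a, 203926c, 2766f33, 2b2d398, 3809aaf, 561723a, 8aff69f, 91e9187, 9333f65, b6cd4bf, c198910, d3ce6d2, f1af7c3}.
102c4a4 is among them, so fast-forward is possible.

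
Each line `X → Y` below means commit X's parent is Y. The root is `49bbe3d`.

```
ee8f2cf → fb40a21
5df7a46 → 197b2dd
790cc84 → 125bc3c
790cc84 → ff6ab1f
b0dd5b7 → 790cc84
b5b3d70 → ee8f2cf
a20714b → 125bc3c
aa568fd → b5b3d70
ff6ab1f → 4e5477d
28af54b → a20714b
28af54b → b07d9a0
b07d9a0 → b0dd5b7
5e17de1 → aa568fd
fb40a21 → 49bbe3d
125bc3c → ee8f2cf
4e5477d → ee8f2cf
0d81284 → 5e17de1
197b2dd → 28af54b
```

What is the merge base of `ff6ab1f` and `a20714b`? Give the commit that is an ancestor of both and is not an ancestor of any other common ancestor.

Ancestors of ff6ab1f: {49bbe3d, 4e5477d, ee8f2cf, fb40a21, ff6ab1f}.
Ancestors of a20714b: {125bc3c, 49bbe3d, a20714b, ee8f2cf, fb40a21}.
Common ancestors: {49bbe3d, ee8f2cf, fb40a21}.
Among these, ee8f2cf is not an ancestor of any other common ancestor — it is the merge base.

ee8f2cf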